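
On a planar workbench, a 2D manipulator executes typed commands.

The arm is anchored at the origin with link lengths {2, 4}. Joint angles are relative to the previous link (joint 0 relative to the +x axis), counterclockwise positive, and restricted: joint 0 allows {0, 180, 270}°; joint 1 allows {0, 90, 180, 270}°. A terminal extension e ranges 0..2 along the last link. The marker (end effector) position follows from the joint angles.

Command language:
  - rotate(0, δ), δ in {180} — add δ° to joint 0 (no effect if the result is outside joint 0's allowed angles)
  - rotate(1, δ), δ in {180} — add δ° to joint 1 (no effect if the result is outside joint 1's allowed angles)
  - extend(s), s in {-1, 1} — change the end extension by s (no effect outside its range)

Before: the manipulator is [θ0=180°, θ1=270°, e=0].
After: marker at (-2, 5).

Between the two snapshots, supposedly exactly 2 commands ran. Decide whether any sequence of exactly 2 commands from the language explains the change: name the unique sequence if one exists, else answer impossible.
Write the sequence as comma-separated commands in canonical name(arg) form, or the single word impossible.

extend(-1), extend(1)

key: running extend(1) before extend(-1) would end elsewhere — order is forced
from: [θ0=180°, θ1=270°, e=0]
step 1 (extend(-1)): [θ0=180°, θ1=270°, e=0]
step 2 (extend(1)): [θ0=180°, θ1=270°, e=1]
no other 2-command option fits: unique.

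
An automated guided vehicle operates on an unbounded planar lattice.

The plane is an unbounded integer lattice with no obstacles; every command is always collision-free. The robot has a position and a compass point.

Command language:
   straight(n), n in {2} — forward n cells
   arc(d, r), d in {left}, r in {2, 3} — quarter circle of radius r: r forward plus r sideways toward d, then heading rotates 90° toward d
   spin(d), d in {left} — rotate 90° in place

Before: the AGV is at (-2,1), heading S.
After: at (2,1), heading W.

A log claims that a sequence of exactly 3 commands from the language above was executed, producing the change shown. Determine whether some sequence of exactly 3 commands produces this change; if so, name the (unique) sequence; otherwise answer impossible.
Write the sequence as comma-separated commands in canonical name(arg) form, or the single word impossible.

arc(left, 2), arc(left, 2), spin(left)

key: order matters: swapping arc(left, 2) and spin(left) lands elsewhere
t0: at (-2,1), heading S
[1] after arc(left, 2): at (0,-1), heading E
[2] after arc(left, 2): at (2,1), heading N
[3] after spin(left): at (2,1), heading W
uniquely the one of 64 3-step routes that fits.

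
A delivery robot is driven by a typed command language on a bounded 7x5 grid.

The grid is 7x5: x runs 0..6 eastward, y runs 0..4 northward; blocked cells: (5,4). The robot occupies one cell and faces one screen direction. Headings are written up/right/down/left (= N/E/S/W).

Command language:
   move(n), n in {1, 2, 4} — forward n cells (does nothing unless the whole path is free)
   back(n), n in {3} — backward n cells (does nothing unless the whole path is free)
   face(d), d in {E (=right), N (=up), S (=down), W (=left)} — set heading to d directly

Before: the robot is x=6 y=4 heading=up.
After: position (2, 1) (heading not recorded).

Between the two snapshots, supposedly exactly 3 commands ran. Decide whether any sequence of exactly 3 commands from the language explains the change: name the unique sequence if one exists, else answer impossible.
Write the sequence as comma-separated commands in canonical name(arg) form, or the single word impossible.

back(3), face(W), move(4)

key: order matters: swapping back(3) and move(4) lands elsewhere
begin: x=6 y=4 heading=up
t=1 back(3) ⇒ x=6 y=1 heading=up
t=2 face(W) ⇒ x=6 y=1 heading=left
t=3 move(4) ⇒ x=2 y=1 heading=left
all 512 alternatives checked — unique.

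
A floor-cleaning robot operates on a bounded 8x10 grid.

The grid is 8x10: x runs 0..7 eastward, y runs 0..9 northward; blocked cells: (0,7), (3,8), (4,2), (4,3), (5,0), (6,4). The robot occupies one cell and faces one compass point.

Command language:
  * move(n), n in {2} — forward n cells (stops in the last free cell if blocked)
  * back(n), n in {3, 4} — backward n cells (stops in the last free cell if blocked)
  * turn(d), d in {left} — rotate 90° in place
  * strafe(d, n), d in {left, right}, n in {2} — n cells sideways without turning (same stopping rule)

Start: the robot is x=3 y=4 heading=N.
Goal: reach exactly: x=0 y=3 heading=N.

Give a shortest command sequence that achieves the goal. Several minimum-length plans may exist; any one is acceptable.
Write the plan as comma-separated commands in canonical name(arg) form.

strafe(left, 2), strafe(left, 2), move(2), back(3)

start: x=3 y=4 heading=N
step 1 (strafe(left, 2)): x=1 y=4 heading=N
step 2 (strafe(left, 2)): x=0 y=4 heading=N
step 3 (move(2)): x=0 y=6 heading=N
step 4 (back(3)): x=0 y=3 heading=N
minimal: 4 command(s), checked below 4.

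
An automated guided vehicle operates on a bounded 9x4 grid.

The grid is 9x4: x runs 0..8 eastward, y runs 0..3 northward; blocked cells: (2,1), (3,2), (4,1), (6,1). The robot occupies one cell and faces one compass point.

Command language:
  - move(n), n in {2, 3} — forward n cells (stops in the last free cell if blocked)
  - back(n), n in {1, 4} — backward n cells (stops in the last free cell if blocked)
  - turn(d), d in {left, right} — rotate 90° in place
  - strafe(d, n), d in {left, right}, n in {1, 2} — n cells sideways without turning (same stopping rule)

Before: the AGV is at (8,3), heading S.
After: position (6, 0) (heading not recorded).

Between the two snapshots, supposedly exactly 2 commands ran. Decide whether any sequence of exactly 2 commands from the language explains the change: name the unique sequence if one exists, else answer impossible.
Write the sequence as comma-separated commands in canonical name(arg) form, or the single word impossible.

key: running strafe(right, 2) before move(3) would end elsewhere — order is forced
start: at (8,3), heading S
1. move(3) → at (8,0), heading S
2. strafe(right, 2) → at (6,0), heading S
no other 2-command option fits: unique.

move(3), strafe(right, 2)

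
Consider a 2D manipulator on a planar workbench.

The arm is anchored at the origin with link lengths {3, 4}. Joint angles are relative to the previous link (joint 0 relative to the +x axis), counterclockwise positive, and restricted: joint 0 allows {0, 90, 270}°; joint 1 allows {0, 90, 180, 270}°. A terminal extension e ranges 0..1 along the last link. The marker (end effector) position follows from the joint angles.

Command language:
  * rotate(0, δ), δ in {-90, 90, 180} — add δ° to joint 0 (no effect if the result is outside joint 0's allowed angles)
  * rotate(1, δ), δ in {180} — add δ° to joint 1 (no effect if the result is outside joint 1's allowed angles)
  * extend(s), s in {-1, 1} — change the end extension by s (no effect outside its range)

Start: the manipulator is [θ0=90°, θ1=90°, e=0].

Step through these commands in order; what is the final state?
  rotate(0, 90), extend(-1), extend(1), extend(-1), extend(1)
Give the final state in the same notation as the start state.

start: [θ0=90°, θ1=90°, e=0]
1. rotate(0, 90) → [θ0=90°, θ1=90°, e=0]
2. extend(-1) → [θ0=90°, θ1=90°, e=0]
3. extend(1) → [θ0=90°, θ1=90°, e=1]
4. extend(-1) → [θ0=90°, θ1=90°, e=0]
5. extend(1) → [θ0=90°, θ1=90°, e=1]

[θ0=90°, θ1=90°, e=1]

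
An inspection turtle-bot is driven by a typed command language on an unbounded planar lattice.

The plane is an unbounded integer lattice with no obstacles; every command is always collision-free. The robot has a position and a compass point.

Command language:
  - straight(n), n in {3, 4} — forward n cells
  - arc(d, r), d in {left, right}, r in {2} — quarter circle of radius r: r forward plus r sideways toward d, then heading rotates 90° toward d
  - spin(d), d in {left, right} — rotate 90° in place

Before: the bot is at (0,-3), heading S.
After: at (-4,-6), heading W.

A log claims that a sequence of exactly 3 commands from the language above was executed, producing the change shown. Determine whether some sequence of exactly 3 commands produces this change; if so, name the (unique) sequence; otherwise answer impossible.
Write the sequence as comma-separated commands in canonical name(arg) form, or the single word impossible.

key: order matters: swapping straight(3) and straight(4) lands elsewhere
initial: at (0,-3), heading S
t=1 straight(3) ⇒ at (0,-6), heading S
t=2 spin(right) ⇒ at (0,-6), heading W
t=3 straight(4) ⇒ at (-4,-6), heading W
no other 3-command option fits: unique.

straight(3), spin(right), straight(4)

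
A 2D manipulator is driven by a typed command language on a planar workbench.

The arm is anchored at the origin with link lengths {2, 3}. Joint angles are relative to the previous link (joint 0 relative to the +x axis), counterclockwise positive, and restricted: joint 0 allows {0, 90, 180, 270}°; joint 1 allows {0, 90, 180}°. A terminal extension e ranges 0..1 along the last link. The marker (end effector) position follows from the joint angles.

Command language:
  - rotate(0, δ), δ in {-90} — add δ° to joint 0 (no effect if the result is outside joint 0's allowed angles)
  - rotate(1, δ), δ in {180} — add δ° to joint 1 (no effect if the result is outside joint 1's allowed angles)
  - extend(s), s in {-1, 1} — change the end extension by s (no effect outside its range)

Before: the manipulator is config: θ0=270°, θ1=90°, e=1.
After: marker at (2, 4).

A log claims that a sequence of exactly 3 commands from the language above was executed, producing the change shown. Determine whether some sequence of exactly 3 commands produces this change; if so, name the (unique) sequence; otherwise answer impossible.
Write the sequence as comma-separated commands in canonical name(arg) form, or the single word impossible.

rotate(0, -90), rotate(0, -90), rotate(0, -90)

initial: config: θ0=270°, θ1=90°, e=1
1. rotate(0, -90) → config: θ0=180°, θ1=90°, e=1
2. rotate(0, -90) → config: θ0=90°, θ1=90°, e=1
3. rotate(0, -90) → config: θ0=0°, θ1=90°, e=1
uniquely the one of 64 3-step routes that fits.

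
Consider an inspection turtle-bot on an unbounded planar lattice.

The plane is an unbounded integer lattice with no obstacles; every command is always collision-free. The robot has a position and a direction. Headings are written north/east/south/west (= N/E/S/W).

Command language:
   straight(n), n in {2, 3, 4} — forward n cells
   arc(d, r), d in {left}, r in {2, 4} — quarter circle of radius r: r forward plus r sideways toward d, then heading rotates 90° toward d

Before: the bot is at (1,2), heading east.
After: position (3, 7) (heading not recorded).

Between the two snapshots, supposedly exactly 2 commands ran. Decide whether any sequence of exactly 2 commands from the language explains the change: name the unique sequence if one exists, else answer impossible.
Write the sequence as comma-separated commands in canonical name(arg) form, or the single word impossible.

key: order matters: swapping arc(left, 2) and straight(3) lands elsewhere
begin: at (1,2), heading east
t=1 arc(left, 2) ⇒ at (3,4), heading north
t=2 straight(3) ⇒ at (3,7), heading north
no other 2-command option fits: unique.

arc(left, 2), straight(3)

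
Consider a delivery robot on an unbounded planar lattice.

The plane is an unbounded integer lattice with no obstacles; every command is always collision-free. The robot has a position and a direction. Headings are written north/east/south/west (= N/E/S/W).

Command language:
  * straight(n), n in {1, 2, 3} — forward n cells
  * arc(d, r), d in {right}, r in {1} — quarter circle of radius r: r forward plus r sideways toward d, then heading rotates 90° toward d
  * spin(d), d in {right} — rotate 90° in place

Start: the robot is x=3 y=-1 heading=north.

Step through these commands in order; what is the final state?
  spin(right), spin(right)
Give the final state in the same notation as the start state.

x=3 y=-1 heading=south

from: x=3 y=-1 heading=north
t=1 spin(right) ⇒ x=3 y=-1 heading=east
t=2 spin(right) ⇒ x=3 y=-1 heading=south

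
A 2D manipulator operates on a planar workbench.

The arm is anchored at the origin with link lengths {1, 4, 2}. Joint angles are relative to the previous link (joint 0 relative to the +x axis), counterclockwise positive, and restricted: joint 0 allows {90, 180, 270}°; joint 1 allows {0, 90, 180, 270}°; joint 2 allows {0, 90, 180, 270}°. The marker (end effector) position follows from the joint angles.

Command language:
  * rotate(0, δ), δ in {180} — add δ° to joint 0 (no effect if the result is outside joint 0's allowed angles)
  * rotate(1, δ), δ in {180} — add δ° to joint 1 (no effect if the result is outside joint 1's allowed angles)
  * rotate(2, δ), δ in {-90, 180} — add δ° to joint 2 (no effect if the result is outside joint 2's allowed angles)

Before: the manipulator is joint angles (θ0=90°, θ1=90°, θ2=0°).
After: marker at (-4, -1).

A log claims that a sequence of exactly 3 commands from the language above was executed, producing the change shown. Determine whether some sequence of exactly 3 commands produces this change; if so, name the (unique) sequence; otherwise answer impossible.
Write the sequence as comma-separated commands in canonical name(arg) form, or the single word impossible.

rotate(2, -90), rotate(2, -90), rotate(2, -90)

initial: joint angles (θ0=90°, θ1=90°, θ2=0°)
t=1 rotate(2, -90) ⇒ joint angles (θ0=90°, θ1=90°, θ2=270°)
t=2 rotate(2, -90) ⇒ joint angles (θ0=90°, θ1=90°, θ2=180°)
t=3 rotate(2, -90) ⇒ joint angles (θ0=90°, θ1=90°, θ2=90°)
no other 3-command option fits: unique.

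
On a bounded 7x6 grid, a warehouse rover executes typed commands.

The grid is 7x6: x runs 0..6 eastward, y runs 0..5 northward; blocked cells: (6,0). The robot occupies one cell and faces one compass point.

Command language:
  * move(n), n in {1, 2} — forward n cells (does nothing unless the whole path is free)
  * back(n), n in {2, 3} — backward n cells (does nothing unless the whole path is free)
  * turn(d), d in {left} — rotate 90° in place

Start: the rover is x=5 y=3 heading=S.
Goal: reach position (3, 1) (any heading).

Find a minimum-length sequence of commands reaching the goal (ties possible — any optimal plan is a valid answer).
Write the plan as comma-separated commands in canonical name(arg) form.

move(2), turn(left), back(2)

begin: x=5 y=3 heading=S
[1] after move(2): x=5 y=1 heading=S
[2] after turn(left): x=5 y=1 heading=E
[3] after back(2): x=3 y=1 heading=E
shorter routes all fall short; 3 is best.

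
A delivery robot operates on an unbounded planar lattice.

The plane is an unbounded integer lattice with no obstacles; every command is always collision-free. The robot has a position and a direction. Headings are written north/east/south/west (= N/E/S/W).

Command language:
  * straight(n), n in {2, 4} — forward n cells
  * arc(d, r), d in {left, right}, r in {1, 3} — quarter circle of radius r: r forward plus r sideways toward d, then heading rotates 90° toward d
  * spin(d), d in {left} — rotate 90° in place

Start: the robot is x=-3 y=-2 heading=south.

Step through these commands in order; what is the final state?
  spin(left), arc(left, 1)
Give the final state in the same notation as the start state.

x=-2 y=-1 heading=north

t0: x=-3 y=-2 heading=south
[1] after spin(left): x=-3 y=-2 heading=east
[2] after arc(left, 1): x=-2 y=-1 heading=north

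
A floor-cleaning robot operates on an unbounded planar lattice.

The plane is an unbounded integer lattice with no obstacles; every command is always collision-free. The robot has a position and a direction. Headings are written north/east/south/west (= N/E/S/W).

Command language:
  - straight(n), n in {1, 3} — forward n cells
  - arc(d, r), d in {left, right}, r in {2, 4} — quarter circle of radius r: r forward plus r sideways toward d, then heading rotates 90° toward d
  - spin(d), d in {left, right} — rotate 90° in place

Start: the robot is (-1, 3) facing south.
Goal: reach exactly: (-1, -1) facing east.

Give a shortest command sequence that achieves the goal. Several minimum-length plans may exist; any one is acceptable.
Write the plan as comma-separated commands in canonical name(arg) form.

spin(right), arc(left, 2), arc(left, 2)

from: (-1, 3) facing south
t=1 spin(right) ⇒ (-1, 3) facing west
t=2 arc(left, 2) ⇒ (-3, 1) facing south
t=3 arc(left, 2) ⇒ (-1, -1) facing east
nothing shorter than 3 reaches the goal.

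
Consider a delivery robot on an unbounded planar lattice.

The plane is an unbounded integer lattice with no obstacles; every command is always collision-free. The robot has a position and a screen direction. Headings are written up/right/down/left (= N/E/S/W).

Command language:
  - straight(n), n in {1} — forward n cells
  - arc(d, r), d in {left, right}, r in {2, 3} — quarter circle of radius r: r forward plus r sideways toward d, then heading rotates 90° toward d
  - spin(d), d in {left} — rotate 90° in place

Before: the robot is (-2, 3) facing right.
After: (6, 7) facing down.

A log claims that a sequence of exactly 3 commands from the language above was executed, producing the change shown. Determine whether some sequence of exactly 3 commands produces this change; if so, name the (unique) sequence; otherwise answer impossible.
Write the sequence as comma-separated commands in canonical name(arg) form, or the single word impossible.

key: order matters: swapping arc(left, 3) and arc(right, 2) lands elsewhere
begin: (-2, 3) facing right
1. arc(left, 3) → (1, 6) facing up
2. arc(right, 3) → (4, 9) facing right
3. arc(right, 2) → (6, 7) facing down
no rival 3-sequence matches.

arc(left, 3), arc(right, 3), arc(right, 2)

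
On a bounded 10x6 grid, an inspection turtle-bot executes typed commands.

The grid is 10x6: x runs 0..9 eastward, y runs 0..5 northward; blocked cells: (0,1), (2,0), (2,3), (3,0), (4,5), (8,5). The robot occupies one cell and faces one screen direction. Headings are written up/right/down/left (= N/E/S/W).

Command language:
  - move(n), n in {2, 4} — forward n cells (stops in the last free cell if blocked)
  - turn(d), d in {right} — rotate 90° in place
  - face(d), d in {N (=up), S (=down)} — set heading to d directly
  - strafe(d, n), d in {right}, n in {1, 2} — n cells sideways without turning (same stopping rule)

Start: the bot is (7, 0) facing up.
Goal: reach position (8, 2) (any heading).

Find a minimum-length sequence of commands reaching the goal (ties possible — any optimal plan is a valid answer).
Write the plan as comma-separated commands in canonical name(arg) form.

begin: (7, 0) facing up
[1] after move(2): (7, 2) facing up
[2] after strafe(right, 1): (8, 2) facing up
shorter routes all fall short; 2 is best.

move(2), strafe(right, 1)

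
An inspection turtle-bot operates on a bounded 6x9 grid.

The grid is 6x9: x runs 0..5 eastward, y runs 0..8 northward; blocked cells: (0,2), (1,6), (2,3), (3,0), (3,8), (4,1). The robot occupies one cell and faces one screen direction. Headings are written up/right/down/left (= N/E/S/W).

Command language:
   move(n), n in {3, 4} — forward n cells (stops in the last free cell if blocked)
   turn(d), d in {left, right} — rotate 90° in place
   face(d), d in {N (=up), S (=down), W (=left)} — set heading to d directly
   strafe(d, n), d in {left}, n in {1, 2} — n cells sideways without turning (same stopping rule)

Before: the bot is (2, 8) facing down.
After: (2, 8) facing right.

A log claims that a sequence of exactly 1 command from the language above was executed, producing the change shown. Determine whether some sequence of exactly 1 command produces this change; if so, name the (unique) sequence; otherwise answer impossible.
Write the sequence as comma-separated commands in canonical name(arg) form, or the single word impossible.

turn(left)

key: (2,8) unchanged — the single command moves nothing
initial: (2, 8) facing down
1. turn(left) → (2, 8) facing right
all 9 alternatives checked — unique.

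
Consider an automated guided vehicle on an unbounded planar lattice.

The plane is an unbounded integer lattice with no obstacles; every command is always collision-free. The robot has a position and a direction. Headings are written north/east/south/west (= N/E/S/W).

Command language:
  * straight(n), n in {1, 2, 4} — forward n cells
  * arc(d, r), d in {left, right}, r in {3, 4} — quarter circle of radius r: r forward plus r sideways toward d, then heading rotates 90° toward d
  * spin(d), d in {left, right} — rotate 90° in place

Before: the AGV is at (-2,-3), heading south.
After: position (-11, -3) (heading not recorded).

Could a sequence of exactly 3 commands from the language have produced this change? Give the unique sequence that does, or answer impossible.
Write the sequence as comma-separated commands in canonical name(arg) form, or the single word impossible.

arc(right, 4), straight(1), arc(right, 4)

from: at (-2,-3), heading south
step 1 (arc(right, 4)): at (-6,-7), heading west
step 2 (straight(1)): at (-7,-7), heading west
step 3 (arc(right, 4)): at (-11,-3), heading north
uniquely the one of 729 3-step routes that fits.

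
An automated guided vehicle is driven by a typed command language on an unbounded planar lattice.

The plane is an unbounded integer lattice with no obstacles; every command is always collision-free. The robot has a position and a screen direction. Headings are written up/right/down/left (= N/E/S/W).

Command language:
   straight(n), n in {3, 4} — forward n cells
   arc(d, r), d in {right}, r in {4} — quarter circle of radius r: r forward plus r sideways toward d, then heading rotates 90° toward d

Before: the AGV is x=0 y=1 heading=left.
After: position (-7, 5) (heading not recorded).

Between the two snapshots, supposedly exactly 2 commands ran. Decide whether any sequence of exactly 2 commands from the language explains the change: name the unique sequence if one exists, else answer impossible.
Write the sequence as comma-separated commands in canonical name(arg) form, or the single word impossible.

straight(3), arc(right, 4)

key: running arc(right, 4) before straight(3) would end elsewhere — order is forced
from: x=0 y=1 heading=left
[1] after straight(3): x=-3 y=1 heading=left
[2] after arc(right, 4): x=-7 y=5 heading=up
uniquely the one of 9 2-step routes that fits.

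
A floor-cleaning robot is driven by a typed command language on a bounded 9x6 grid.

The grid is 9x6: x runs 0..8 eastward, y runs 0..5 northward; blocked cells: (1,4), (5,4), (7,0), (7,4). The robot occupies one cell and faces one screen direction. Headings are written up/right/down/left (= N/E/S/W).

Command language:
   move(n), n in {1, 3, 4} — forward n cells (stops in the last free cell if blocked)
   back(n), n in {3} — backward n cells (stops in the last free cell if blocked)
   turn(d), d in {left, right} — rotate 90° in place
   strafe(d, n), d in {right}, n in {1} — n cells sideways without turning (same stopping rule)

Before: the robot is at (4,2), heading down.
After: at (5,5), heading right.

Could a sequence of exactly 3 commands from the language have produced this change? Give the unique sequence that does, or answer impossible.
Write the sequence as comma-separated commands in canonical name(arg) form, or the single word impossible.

key: order matters: swapping back(3) and move(1) lands elsewhere
from: at (4,2), heading down
[1] after back(3): at (4,5), heading down
[2] after turn(left): at (4,5), heading right
[3] after move(1): at (5,5), heading right
no other 3-command option fits: unique.

back(3), turn(left), move(1)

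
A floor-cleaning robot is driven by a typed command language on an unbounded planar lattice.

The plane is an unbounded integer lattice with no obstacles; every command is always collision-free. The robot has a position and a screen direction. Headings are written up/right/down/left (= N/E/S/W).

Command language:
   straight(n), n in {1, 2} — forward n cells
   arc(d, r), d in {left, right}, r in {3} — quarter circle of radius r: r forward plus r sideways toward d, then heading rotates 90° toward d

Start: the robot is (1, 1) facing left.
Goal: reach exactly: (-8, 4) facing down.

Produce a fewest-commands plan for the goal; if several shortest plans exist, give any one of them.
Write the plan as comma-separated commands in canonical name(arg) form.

arc(right, 3), arc(left, 3), arc(left, 3)

initial: (1, 1) facing left
step 1 (arc(right, 3)): (-2, 4) facing up
step 2 (arc(left, 3)): (-5, 7) facing left
step 3 (arc(left, 3)): (-8, 4) facing down
no 2-step plan works, so 3 is optimal.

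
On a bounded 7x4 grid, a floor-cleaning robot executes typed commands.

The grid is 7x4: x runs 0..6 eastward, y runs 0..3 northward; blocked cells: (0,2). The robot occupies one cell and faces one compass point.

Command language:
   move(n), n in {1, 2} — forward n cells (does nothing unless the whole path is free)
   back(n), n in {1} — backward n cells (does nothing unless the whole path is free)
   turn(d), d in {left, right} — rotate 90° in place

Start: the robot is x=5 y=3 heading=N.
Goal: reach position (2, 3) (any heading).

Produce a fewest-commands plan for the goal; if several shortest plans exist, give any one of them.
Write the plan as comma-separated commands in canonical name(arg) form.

start: x=5 y=3 heading=N
1. turn(left) → x=5 y=3 heading=W
2. move(2) → x=3 y=3 heading=W
3. move(1) → x=2 y=3 heading=W
no 2-step plan works, so 3 is optimal.

turn(left), move(2), move(1)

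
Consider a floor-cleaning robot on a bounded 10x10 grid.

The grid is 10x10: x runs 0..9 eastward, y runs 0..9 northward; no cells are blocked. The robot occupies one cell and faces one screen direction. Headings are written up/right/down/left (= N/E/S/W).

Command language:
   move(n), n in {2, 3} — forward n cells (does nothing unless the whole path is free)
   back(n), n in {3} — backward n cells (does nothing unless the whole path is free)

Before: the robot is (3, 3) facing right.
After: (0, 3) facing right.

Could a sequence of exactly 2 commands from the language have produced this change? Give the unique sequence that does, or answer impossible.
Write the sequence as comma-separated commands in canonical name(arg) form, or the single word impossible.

key: the second back(3) would leave the grid, so it does nothing
start: (3, 3) facing right
step 1 (back(3)): (0, 3) facing right
step 2 (back(3)): (0, 3) facing right
no rival 2-sequence matches.

back(3), back(3)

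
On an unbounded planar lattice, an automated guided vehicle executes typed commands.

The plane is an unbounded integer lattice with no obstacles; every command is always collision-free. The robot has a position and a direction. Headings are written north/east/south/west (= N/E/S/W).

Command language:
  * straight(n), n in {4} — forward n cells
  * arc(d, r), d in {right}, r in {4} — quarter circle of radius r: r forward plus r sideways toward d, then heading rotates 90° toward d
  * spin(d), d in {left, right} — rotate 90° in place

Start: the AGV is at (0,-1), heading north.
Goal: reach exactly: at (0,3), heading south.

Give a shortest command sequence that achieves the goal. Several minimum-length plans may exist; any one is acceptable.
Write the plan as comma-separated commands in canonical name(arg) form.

straight(4), spin(right), spin(right)

t0: at (0,-1), heading north
t=1 straight(4) ⇒ at (0,3), heading north
t=2 spin(right) ⇒ at (0,3), heading east
t=3 spin(right) ⇒ at (0,3), heading south
shorter routes all fall short; 3 is best.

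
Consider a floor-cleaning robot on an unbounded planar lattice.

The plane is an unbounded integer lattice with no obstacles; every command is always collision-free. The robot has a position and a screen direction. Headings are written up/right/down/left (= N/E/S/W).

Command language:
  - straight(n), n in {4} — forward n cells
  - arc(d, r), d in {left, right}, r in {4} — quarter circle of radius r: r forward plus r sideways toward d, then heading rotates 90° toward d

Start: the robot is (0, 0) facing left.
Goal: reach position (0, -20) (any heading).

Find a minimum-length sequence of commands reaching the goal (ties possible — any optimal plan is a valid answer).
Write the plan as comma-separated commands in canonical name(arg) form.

start: (0, 0) facing left
step 1 (arc(left, 4)): (-4, -4) facing down
step 2 (straight(4)): (-4, -8) facing down
step 3 (straight(4)): (-4, -12) facing down
step 4 (straight(4)): (-4, -16) facing down
step 5 (arc(left, 4)): (0, -20) facing right
no 4-step plan works, so 5 is optimal.

arc(left, 4), straight(4), straight(4), straight(4), arc(left, 4)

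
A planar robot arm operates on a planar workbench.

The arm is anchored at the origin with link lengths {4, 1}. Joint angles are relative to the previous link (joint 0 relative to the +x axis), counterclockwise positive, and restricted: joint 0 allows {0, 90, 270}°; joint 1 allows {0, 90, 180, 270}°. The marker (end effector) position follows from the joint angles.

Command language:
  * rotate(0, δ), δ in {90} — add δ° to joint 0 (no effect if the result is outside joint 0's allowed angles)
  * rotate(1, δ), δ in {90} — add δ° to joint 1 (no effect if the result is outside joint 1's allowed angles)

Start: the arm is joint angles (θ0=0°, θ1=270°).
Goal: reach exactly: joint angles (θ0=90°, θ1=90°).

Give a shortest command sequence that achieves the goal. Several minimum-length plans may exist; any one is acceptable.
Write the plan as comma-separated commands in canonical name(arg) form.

rotate(0, 90), rotate(1, 90), rotate(1, 90)

initial: joint angles (θ0=0°, θ1=270°)
[1] after rotate(0, 90): joint angles (θ0=90°, θ1=270°)
[2] after rotate(1, 90): joint angles (θ0=90°, θ1=0°)
[3] after rotate(1, 90): joint angles (θ0=90°, θ1=90°)
minimal: 3 command(s), checked below 3.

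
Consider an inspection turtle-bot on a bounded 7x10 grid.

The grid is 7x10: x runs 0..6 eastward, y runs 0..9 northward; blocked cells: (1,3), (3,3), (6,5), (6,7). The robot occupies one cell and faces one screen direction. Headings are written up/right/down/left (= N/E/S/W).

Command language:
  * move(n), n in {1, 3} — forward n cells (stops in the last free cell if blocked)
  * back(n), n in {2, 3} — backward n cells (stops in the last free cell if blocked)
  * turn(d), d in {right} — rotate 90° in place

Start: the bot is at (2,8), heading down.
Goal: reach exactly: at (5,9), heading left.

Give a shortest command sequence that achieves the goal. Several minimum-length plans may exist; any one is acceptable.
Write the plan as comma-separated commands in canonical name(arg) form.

back(2), turn(right), back(3)

start: at (2,8), heading down
step 1 (back(2)): at (2,9), heading down
step 2 (turn(right)): at (2,9), heading left
step 3 (back(3)): at (5,9), heading left
shorter routes all fall short; 3 is best.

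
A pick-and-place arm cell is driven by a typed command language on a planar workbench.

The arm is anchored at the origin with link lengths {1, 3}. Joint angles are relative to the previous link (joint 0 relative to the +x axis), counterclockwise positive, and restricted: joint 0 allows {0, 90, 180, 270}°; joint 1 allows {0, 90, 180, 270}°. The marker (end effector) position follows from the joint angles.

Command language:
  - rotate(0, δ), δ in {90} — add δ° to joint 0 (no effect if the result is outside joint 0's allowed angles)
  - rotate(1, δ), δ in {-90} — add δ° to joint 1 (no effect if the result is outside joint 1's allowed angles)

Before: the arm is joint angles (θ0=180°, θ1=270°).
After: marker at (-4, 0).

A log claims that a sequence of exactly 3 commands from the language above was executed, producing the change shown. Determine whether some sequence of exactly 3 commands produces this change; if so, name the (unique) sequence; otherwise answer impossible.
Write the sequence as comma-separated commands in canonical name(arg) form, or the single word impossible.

t0: joint angles (θ0=180°, θ1=270°)
step 1 (rotate(1, -90)): joint angles (θ0=180°, θ1=180°)
step 2 (rotate(1, -90)): joint angles (θ0=180°, θ1=90°)
step 3 (rotate(1, -90)): joint angles (θ0=180°, θ1=0°)
all 8 alternatives checked — unique.

rotate(1, -90), rotate(1, -90), rotate(1, -90)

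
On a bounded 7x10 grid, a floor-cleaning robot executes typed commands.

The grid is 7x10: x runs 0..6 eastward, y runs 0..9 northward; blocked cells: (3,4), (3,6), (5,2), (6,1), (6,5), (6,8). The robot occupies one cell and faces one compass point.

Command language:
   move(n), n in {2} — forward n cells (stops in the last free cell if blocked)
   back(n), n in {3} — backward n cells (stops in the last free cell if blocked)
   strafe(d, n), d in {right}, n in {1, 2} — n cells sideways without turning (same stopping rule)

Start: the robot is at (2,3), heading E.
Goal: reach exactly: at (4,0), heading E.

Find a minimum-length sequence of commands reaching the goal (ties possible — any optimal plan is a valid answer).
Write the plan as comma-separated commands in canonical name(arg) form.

from: at (2,3), heading E
1. move(2) → at (4,3), heading E
2. strafe(right, 2) → at (4,1), heading E
3. strafe(right, 2) → at (4,0), heading E
nothing shorter than 3 reaches the goal.

move(2), strafe(right, 2), strafe(right, 2)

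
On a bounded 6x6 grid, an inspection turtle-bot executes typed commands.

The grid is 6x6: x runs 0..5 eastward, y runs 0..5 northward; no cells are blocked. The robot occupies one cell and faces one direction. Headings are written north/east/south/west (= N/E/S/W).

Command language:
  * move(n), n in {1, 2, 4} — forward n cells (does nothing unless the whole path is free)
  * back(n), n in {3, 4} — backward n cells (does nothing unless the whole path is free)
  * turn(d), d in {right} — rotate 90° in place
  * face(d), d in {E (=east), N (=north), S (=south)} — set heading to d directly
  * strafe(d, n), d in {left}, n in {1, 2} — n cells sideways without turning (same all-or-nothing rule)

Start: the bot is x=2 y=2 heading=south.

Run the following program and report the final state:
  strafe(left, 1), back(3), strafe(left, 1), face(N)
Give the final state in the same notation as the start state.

begin: x=2 y=2 heading=south
1. strafe(left, 1) → x=3 y=2 heading=south
2. back(3) → x=3 y=5 heading=south
3. strafe(left, 1) → x=4 y=5 heading=south
4. face(N) → x=4 y=5 heading=north

x=4 y=5 heading=north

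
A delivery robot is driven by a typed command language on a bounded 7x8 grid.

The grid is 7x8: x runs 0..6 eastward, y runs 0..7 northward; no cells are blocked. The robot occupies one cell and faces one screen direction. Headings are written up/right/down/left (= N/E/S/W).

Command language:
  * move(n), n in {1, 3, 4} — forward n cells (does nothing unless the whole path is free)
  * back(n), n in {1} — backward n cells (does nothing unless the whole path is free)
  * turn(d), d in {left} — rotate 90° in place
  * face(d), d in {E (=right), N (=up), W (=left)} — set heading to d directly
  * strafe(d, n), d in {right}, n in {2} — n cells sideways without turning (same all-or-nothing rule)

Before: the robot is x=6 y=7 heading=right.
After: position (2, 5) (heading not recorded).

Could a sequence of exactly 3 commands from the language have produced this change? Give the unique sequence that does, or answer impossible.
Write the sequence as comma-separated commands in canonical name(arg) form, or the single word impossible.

key: running move(4) before strafe(right, 2) would end elsewhere — order is forced
begin: x=6 y=7 heading=right
[1] after strafe(right, 2): x=6 y=5 heading=right
[2] after face(W): x=6 y=5 heading=left
[3] after move(4): x=2 y=5 heading=left
all 729 alternatives checked — unique.

strafe(right, 2), face(W), move(4)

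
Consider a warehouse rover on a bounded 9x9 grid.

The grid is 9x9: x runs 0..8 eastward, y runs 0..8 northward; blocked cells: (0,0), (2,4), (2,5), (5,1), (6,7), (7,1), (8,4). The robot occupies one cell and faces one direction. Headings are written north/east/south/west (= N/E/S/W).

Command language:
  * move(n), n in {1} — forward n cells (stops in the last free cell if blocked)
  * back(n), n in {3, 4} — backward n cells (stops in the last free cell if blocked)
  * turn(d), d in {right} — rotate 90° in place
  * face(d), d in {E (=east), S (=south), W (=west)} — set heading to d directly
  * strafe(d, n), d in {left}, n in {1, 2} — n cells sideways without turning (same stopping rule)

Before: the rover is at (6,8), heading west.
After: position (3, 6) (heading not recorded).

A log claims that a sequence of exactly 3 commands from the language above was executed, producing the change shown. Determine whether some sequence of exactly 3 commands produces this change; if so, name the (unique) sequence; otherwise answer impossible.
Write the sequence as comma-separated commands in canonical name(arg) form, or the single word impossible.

no 3-step route produces this change.

impossible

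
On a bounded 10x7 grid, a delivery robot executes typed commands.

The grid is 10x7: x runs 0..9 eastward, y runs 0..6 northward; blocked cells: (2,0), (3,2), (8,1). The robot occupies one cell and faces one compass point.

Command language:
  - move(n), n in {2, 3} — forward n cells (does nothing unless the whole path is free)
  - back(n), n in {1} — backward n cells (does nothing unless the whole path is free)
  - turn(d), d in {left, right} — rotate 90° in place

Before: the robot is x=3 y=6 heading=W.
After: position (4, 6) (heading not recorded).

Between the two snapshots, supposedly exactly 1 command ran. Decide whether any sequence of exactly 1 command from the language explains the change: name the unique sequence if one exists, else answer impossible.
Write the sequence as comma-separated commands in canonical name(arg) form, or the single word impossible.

back(1)

from: x=3 y=6 heading=W
1. back(1) → x=4 y=6 heading=W
all 5 alternatives checked — unique.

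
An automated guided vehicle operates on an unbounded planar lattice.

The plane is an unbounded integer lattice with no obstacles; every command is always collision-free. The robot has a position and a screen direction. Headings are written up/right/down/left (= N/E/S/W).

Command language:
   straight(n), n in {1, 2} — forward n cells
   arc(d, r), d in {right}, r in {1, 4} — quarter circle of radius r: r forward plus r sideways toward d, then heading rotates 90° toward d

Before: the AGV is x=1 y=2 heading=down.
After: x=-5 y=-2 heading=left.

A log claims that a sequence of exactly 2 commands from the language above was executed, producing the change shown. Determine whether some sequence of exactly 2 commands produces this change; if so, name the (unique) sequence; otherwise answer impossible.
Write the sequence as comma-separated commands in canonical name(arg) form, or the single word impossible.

arc(right, 4), straight(2)

key: position moved to (-5,-2) AND the heading swung to W — translation plus rotation needed
begin: x=1 y=2 heading=down
t=1 arc(right, 4) ⇒ x=-3 y=-2 heading=left
t=2 straight(2) ⇒ x=-5 y=-2 heading=left
all 16 alternatives checked — unique.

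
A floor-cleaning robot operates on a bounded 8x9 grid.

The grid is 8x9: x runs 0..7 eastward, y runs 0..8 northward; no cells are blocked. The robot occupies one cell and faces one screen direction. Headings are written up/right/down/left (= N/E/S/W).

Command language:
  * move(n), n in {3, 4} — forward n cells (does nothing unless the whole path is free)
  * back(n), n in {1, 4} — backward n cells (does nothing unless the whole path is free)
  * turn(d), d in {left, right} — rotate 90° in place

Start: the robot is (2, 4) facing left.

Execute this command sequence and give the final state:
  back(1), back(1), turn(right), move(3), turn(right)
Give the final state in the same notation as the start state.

(4, 7) facing right

start: (2, 4) facing left
[1] after back(1): (3, 4) facing left
[2] after back(1): (4, 4) facing left
[3] after turn(right): (4, 4) facing up
[4] after move(3): (4, 7) facing up
[5] after turn(right): (4, 7) facing right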